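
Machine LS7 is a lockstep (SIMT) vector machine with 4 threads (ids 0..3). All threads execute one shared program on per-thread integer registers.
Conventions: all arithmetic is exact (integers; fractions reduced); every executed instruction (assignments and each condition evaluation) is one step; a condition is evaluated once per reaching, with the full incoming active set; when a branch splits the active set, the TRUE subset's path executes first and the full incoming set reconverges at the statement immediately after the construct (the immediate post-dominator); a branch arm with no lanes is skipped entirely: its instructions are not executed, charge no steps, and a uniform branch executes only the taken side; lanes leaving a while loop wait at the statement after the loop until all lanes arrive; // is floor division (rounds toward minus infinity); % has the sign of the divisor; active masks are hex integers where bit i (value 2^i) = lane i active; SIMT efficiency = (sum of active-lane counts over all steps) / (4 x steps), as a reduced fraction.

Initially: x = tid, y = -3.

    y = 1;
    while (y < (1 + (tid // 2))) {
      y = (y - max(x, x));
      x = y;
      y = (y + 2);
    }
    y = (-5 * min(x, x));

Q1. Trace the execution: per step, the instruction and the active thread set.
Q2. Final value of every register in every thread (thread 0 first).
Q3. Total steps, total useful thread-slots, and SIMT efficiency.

step 0: y <- 1                       0xf
step 1: eval (y < (1 + (tid // 2)))  0xf
step 2: y <- (y - max(x, x))         0xc
step 3: x <- y                       0xc
step 4: y <- (y + 2)                 0xc
step 5: eval (y < (1 + (tid // 2)))  0xc
step 6: y <- (y - max(x, x))         0xc
step 7: x <- y                       0xc
step 8: y <- (y + 2)                 0xc
step 9: eval (y < (1 + (tid // 2)))  0xc
step 10: y <- (-5 * min(x, x))        0xf

Answer: 11 steps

x: 0,1,2,2
y: 0,-5,-10,-10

steps = 11; useful = 28; efficiency = 28/44 = 7/11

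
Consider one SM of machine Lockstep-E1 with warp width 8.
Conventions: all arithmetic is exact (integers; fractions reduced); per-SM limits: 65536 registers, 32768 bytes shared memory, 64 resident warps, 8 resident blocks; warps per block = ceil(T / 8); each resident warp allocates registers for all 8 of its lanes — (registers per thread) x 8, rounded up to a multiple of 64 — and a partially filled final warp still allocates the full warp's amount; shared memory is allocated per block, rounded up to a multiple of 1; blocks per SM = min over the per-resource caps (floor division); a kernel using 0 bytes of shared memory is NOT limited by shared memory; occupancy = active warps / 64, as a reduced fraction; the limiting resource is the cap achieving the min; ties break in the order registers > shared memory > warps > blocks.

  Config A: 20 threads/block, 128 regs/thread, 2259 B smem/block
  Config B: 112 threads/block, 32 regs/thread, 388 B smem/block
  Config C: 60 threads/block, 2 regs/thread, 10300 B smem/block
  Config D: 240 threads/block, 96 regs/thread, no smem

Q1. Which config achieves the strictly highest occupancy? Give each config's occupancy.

occupancies: A 3/8, B 7/8, C 3/8, D 15/16

Answer: D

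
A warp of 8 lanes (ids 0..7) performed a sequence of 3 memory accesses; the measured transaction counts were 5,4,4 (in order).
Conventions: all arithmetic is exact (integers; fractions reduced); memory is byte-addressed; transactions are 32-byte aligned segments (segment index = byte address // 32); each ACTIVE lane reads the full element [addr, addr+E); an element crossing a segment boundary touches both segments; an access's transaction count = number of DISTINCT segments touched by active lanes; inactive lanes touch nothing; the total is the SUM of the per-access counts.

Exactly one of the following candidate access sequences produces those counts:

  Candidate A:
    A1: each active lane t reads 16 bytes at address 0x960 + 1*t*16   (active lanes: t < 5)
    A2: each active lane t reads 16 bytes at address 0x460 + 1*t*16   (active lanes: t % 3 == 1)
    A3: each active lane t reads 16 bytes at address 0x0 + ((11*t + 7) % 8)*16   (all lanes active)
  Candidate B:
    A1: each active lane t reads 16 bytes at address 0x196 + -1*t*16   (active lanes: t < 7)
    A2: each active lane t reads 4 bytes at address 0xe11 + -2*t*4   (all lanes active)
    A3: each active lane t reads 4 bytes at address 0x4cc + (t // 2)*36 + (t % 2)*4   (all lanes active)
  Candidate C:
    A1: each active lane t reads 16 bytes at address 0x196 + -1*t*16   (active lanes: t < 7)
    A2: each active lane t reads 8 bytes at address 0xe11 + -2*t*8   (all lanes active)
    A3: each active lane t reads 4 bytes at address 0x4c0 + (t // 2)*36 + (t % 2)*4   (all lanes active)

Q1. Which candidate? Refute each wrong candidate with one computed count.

A: A1 gives 3 transactions, not 5
B: A2 gives 3 transactions, not 4
C: all counts match (5,4,4)

Answer: C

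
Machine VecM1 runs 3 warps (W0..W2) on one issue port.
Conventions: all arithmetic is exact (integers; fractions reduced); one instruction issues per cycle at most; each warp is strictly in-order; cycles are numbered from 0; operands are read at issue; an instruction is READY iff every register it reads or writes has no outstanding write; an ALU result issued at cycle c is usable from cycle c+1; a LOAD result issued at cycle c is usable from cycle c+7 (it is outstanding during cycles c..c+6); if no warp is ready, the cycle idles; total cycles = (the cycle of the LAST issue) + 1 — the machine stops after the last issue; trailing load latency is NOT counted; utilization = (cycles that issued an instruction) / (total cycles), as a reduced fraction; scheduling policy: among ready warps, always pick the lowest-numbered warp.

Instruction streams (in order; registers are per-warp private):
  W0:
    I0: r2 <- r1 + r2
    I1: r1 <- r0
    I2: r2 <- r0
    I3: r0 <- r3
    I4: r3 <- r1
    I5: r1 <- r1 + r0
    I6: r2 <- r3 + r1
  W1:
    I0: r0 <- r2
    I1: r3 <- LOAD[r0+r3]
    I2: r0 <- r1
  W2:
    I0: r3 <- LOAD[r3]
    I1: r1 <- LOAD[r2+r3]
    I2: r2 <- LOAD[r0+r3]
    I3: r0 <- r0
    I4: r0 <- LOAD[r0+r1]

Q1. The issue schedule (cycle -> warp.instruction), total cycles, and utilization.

cycle 0: W0.I0
cycle 1: W0.I1
cycle 2: W0.I2
cycle 3: W0.I3
cycle 4: W0.I4
cycle 5: W0.I5
cycle 6: W0.I6
cycle 7: W1.I0
cycle 8: W1.I1
cycle 9: W1.I2
cycle 10: W2.I0
cycle 11: idle
cycle 12: idle
cycle 13: idle
cycle 14: idle
cycle 15: idle
cycle 16: idle
cycle 17: W2.I1
cycle 18: W2.I2
cycle 19: W2.I3
cycle 20: idle
cycle 21: idle
cycle 22: idle
cycle 23: idle
cycle 24: W2.I4

Answer: 25 cycles, utilization 3/5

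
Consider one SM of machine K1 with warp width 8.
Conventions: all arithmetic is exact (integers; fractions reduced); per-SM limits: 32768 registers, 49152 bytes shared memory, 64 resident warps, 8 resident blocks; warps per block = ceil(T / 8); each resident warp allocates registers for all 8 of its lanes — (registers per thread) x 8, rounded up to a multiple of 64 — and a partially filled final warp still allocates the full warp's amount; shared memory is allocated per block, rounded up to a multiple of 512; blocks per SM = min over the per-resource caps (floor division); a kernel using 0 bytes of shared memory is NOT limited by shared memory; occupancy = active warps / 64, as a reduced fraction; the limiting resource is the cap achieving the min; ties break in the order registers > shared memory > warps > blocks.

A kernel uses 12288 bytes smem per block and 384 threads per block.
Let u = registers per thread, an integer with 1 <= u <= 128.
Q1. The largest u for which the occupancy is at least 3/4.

Answer: u = 80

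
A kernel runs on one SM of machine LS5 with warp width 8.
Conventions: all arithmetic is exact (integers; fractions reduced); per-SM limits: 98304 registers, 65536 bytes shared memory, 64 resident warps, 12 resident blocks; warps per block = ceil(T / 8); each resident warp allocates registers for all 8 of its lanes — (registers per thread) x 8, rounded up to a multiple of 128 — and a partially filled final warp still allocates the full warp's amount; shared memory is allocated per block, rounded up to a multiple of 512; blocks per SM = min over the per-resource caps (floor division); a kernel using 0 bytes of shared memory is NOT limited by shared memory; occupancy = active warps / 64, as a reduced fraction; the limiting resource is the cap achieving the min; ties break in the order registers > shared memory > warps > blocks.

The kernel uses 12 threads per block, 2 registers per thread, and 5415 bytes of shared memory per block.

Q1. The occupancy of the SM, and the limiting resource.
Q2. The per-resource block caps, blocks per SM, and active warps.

Answer: occupancy 11/32, limited by shared memory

registers: 384 blocks
shared memory: 11 blocks
warps: 32 blocks
blocks: 12 blocks

Answer: 11 blocks, 22 active warps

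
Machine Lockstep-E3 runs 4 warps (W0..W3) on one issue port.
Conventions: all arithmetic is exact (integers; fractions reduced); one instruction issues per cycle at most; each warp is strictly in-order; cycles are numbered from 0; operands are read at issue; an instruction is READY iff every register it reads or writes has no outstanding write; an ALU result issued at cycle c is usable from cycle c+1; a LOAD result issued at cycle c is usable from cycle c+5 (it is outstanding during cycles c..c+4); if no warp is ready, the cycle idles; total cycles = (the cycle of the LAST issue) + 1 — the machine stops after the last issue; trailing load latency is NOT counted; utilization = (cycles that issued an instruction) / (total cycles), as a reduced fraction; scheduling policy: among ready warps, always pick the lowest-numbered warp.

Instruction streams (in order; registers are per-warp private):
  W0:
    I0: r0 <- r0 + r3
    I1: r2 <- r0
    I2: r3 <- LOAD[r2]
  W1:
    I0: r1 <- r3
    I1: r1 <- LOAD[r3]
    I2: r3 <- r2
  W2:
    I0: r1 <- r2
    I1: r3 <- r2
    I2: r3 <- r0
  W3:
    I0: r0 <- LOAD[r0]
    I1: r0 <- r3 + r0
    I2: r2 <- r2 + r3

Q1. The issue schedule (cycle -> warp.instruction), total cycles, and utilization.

cycle 0: W0.I0
cycle 1: W0.I1
cycle 2: W0.I2
cycle 3: W1.I0
cycle 4: W1.I1
cycle 5: W1.I2
cycle 6: W2.I0
cycle 7: W2.I1
cycle 8: W2.I2
cycle 9: W3.I0
cycle 10: idle
cycle 11: idle
cycle 12: idle
cycle 13: idle
cycle 14: W3.I1
cycle 15: W3.I2

Answer: 16 cycles, utilization 3/4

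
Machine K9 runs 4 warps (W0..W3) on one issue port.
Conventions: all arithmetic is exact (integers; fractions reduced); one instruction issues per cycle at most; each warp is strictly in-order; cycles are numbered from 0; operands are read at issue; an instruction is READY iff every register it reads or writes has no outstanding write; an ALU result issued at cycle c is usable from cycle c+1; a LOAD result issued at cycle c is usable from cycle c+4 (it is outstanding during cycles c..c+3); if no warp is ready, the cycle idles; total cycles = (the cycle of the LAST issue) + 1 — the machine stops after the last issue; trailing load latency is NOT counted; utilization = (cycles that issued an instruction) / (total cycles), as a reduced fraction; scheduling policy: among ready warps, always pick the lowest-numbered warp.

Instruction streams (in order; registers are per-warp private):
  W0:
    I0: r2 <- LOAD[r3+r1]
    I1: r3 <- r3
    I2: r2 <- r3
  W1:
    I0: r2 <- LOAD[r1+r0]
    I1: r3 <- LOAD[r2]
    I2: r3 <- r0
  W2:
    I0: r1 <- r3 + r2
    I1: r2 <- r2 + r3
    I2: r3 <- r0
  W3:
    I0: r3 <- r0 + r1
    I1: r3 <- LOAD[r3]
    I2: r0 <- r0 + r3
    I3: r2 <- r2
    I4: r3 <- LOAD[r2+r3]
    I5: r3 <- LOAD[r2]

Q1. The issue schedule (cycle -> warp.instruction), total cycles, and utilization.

cycle 0: W0.I0
cycle 1: W0.I1
cycle 2: W1.I0
cycle 3: W2.I0
cycle 4: W0.I2
cycle 5: W2.I1
cycle 6: W1.I1
cycle 7: W2.I2
cycle 8: W3.I0
cycle 9: W3.I1
cycle 10: W1.I2
cycle 11: idle
cycle 12: idle
cycle 13: W3.I2
cycle 14: W3.I3
cycle 15: W3.I4
cycle 16: idle
cycle 17: idle
cycle 18: idle
cycle 19: W3.I5

Answer: 20 cycles, utilization 3/4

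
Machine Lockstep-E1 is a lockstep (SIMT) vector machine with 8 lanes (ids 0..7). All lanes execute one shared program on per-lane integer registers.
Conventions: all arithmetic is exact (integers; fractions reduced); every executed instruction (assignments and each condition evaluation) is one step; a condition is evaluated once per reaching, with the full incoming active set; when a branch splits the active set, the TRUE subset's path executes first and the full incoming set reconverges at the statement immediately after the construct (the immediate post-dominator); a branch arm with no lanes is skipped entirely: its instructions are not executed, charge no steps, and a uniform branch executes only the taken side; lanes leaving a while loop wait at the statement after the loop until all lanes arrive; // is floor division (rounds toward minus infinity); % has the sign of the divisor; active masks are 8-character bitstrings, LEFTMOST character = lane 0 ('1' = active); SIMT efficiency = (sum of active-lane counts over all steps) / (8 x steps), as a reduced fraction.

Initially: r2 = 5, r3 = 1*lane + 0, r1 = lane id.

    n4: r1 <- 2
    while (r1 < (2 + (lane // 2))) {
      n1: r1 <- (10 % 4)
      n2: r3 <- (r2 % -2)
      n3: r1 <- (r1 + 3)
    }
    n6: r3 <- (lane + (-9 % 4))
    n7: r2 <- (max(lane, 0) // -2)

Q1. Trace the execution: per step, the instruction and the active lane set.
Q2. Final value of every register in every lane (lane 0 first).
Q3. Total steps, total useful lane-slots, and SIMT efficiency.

step 0: r1 <- 2                      11111111
step 1: eval (r1 < (2 + (lane // 2))) 11111111
step 2: r1 <- (10 % 4)               00111111
step 3: r3 <- (r2 % -2)              00111111
step 4: r1 <- (r1 + 3)               00111111
step 5: eval (r1 < (2 + (lane // 2))) 00111111
step 6: r3 <- (lane + (-9 % 4))      11111111
step 7: r2 <- (max(lane, 0) // -2)   11111111

Answer: 8 steps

r2: 0,-1,-1,-2,-2,-3,-3,-4
r3: 3,4,5,6,7,8,9,10
r1: 2,2,5,5,5,5,5,5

steps = 8; useful = 56; efficiency = 56/64 = 7/8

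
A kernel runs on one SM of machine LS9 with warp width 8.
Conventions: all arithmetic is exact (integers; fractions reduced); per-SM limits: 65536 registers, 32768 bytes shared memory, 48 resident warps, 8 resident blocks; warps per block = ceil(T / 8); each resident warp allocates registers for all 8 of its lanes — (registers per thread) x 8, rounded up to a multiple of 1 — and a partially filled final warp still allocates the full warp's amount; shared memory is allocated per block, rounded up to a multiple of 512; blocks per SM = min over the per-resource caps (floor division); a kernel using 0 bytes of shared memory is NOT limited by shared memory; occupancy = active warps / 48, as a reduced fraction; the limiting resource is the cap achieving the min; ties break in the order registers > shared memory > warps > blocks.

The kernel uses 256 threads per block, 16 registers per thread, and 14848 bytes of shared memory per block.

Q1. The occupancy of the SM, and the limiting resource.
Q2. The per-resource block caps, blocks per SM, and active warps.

Answer: occupancy 2/3, limited by warps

registers: 16 blocks
shared memory: 2 blocks
warps: 1 block
blocks: 8 blocks

Answer: 1 block, 32 active warps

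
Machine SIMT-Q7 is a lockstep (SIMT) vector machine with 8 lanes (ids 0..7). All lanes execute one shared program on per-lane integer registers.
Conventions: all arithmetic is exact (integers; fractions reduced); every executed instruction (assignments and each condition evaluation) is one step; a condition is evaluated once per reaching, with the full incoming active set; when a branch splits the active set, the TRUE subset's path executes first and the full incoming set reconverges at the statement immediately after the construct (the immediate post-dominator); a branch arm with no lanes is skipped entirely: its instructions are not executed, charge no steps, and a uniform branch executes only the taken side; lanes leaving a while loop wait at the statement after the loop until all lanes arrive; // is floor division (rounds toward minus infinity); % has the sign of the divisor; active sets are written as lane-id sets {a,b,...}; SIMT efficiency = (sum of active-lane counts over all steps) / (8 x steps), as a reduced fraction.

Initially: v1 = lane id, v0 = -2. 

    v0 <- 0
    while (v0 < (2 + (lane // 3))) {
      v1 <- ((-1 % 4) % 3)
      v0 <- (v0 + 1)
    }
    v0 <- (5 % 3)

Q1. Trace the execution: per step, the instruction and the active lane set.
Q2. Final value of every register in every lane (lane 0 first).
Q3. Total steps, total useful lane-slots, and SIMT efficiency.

step 0: v0 <- 0                      {0,1,2,3,4,5,6,7}
step 1: eval (v0 < (2 + (lane // 3))) {0,1,2,3,4,5,6,7}
step 2: v1 <- ((-1 % 4) % 3)         {0,1,2,3,4,5,6,7}
step 3: v0 <- (v0 + 1)               {0,1,2,3,4,5,6,7}
step 4: eval (v0 < (2 + (lane // 3))) {0,1,2,3,4,5,6,7}
step 5: v1 <- ((-1 % 4) % 3)         {0,1,2,3,4,5,6,7}
step 6: v0 <- (v0 + 1)               {0,1,2,3,4,5,6,7}
step 7: eval (v0 < (2 + (lane // 3))) {0,1,2,3,4,5,6,7}
step 8: v1 <- ((-1 % 4) % 3)         {3,4,5,6,7}
step 9: v0 <- (v0 + 1)               {3,4,5,6,7}
step 10: eval (v0 < (2 + (lane // 3))) {3,4,5,6,7}
step 11: v1 <- ((-1 % 4) % 3)         {6,7}
step 12: v0 <- (v0 + 1)               {6,7}
step 13: eval (v0 < (2 + (lane // 3))) {6,7}
step 14: v0 <- (5 % 3)                {0,1,2,3,4,5,6,7}

Answer: 15 steps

v1: 0,0,0,0,0,0,0,0
v0: 2,2,2,2,2,2,2,2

steps = 15; useful = 93; efficiency = 93/120 = 31/40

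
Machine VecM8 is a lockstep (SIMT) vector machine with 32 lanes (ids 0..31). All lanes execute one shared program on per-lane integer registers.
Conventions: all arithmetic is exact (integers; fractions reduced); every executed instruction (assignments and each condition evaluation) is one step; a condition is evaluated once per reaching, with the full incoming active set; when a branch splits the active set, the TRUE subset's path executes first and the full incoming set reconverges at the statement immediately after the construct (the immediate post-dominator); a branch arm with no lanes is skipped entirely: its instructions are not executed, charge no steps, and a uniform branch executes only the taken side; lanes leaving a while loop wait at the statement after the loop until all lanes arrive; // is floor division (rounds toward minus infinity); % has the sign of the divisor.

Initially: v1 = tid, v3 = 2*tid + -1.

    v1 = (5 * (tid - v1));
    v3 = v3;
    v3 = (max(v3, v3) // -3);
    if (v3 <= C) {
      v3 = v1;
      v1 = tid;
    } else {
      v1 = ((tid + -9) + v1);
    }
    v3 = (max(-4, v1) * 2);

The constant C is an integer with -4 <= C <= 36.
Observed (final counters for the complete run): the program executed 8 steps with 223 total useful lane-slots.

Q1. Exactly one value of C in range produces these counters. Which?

Answer: C = -1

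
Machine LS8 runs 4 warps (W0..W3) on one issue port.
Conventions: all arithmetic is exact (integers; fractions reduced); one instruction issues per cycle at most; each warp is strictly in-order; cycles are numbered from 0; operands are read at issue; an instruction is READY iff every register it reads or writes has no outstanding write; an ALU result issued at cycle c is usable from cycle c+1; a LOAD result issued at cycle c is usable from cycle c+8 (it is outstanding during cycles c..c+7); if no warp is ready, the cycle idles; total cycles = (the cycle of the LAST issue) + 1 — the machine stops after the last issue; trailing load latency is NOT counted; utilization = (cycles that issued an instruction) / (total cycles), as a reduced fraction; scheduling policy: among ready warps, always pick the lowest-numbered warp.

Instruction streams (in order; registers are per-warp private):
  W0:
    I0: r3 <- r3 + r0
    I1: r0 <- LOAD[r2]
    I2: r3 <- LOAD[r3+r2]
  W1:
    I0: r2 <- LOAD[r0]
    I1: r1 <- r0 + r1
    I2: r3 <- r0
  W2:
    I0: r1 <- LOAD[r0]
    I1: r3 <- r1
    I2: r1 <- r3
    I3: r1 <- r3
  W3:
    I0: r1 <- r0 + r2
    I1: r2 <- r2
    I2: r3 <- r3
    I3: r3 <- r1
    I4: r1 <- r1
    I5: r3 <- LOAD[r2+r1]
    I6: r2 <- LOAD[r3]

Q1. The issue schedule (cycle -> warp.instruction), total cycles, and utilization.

cycle 0: W0.I0
cycle 1: W0.I1
cycle 2: W0.I2
cycle 3: W1.I0
cycle 4: W1.I1
cycle 5: W1.I2
cycle 6: W2.I0
cycle 7: W3.I0
cycle 8: W3.I1
cycle 9: W3.I2
cycle 10: W3.I3
cycle 11: W3.I4
cycle 12: W3.I5
cycle 13: idle
cycle 14: W2.I1
cycle 15: W2.I2
cycle 16: W2.I3
cycle 17: idle
cycle 18: idle
cycle 19: idle
cycle 20: W3.I6

Answer: 21 cycles, utilization 17/21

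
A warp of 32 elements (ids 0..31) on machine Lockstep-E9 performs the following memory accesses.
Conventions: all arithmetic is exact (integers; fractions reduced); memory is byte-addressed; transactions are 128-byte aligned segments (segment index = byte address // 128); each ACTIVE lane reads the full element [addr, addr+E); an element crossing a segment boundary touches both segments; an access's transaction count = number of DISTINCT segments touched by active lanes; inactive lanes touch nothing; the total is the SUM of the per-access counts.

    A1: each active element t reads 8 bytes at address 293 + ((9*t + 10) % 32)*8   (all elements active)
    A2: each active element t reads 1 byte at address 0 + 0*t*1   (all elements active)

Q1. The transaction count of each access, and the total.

A1: 3 transactions
A2: 1 transaction

Answer: 3,1; total 4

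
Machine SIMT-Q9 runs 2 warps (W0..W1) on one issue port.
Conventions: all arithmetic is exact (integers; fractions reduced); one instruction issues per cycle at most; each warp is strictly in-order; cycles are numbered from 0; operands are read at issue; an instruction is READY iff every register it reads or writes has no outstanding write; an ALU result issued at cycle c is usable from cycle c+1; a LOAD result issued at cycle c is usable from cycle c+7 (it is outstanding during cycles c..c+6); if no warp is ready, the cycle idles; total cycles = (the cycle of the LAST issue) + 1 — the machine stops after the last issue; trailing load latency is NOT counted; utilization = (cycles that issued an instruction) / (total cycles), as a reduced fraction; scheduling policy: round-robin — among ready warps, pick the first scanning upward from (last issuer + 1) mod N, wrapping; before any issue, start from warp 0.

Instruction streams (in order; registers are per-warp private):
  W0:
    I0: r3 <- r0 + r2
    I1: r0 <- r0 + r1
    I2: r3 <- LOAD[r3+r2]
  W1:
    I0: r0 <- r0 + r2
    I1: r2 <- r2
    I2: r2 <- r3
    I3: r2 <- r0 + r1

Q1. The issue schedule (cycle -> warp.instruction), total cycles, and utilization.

cycle 0: W0.I0
cycle 1: W1.I0
cycle 2: W0.I1
cycle 3: W1.I1
cycle 4: W0.I2
cycle 5: W1.I2
cycle 6: W1.I3

Answer: 7 cycles, utilization 1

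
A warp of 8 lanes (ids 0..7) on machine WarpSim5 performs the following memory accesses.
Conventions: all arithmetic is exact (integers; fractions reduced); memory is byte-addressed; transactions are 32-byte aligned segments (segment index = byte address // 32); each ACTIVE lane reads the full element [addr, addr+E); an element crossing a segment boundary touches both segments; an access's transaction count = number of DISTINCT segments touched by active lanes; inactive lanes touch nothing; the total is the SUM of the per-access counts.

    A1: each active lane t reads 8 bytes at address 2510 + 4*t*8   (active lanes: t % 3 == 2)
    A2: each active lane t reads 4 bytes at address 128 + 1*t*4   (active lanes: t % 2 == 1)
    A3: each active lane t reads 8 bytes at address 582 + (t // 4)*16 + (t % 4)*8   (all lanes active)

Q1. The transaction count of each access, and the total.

A1: 2 transactions
A2: 1 transaction
A3: 2 transactions

Answer: 2,1,2; total 5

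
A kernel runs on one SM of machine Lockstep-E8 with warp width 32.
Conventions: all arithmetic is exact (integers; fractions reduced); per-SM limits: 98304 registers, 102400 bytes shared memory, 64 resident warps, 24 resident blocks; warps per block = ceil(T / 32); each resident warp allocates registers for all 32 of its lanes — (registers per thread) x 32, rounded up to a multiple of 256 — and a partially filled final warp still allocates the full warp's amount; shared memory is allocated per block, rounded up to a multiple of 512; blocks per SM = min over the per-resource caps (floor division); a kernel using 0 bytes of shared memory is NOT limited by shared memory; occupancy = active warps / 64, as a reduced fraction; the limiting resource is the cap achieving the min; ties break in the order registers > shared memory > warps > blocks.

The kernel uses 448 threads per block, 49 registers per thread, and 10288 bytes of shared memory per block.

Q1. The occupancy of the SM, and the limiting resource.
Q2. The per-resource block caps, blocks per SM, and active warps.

Answer: occupancy 21/32, limited by registers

registers: 3 blocks
shared memory: 9 blocks
warps: 4 blocks
blocks: 24 blocks

Answer: 3 blocks, 42 active warps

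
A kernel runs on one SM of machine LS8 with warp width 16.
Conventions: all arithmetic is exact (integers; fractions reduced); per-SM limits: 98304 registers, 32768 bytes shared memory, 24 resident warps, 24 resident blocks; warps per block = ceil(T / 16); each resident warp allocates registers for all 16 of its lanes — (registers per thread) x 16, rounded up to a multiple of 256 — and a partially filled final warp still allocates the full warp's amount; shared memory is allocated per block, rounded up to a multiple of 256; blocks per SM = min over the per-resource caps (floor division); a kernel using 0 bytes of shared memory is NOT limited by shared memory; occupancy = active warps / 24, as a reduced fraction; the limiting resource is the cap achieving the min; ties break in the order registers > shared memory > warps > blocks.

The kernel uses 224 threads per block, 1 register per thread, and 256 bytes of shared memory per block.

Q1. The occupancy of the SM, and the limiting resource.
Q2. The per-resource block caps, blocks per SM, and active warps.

Answer: occupancy 7/12, limited by warps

registers: 27 blocks
shared memory: 128 blocks
warps: 1 block
blocks: 24 blocks

Answer: 1 block, 14 active warps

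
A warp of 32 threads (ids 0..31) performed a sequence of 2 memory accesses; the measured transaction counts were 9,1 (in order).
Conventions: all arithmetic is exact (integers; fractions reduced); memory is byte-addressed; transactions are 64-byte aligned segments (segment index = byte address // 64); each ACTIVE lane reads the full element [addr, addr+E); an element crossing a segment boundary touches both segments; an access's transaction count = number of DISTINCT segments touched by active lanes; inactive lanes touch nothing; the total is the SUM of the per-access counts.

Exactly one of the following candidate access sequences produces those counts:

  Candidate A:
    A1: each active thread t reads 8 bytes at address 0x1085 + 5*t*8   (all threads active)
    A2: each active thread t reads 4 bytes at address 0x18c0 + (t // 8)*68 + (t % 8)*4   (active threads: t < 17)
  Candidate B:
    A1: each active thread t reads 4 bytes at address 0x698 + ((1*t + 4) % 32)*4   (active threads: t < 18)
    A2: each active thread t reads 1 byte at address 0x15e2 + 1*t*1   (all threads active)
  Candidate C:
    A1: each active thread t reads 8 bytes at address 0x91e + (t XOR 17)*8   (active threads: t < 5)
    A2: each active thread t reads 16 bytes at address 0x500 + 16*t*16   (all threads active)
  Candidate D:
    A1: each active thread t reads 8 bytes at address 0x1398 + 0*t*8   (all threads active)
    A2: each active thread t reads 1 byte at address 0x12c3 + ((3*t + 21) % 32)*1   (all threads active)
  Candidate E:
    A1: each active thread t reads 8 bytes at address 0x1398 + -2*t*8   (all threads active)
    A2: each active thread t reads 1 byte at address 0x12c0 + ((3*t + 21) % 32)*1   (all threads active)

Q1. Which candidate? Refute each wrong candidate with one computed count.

A: A1 gives 20 transactions, not 9
B: A1 gives 2 transactions, not 9
C: A1 gives 2 transactions, not 9
D: A1 gives 1 transaction, not 9
E: all counts match (9,1)

Answer: E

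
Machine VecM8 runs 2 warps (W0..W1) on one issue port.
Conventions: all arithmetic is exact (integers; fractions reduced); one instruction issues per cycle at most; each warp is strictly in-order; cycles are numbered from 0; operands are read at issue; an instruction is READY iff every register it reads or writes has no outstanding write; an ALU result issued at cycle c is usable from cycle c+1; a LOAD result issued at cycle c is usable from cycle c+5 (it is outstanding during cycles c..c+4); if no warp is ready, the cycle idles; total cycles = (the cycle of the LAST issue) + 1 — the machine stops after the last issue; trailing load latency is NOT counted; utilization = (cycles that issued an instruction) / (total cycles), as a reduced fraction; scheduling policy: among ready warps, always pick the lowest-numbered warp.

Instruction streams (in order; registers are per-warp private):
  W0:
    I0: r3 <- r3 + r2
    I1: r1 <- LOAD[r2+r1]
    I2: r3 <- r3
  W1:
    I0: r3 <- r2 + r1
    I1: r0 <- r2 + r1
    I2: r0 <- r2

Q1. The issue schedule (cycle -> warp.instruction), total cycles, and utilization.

cycle 0: W0.I0
cycle 1: W0.I1
cycle 2: W0.I2
cycle 3: W1.I0
cycle 4: W1.I1
cycle 5: W1.I2

Answer: 6 cycles, utilization 1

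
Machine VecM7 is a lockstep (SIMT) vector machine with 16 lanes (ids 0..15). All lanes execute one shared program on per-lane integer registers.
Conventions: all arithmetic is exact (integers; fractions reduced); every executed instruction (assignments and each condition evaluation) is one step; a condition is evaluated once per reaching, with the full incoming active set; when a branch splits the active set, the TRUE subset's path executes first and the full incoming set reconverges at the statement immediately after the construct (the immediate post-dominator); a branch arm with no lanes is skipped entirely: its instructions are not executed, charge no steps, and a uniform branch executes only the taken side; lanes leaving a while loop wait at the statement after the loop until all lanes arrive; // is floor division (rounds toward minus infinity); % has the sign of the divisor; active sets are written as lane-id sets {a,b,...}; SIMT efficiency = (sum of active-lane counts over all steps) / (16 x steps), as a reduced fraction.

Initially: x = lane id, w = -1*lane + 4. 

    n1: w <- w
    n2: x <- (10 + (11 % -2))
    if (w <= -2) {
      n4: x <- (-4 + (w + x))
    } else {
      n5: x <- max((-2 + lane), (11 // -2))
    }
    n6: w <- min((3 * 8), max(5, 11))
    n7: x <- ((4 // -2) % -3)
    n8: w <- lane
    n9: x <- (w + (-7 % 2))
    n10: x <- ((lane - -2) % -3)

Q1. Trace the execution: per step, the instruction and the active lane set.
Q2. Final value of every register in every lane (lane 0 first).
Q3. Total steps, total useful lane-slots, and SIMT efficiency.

step 0: w <- w                       {0,1,2,3,4,5,6,7,8,9,10,11,12,13,14,15}
step 1: x <- (10 + (11 % -2))        {0,1,2,3,4,5,6,7,8,9,10,11,12,13,14,15}
step 2: eval (w <= -2)               {0,1,2,3,4,5,6,7,8,9,10,11,12,13,14,15}
step 3: x <- (-4 + (w + x))          {6,7,8,9,10,11,12,13,14,15}
step 4: x <- max((-2 + lane), (11 // -2)) {0,1,2,3,4,5}
step 5: w <- min((3 * 8), max(5, 11)) {0,1,2,3,4,5,6,7,8,9,10,11,12,13,14,15}
step 6: x <- ((4 // -2) % -3)        {0,1,2,3,4,5,6,7,8,9,10,11,12,13,14,15}
step 7: w <- lane                    {0,1,2,3,4,5,6,7,8,9,10,11,12,13,14,15}
step 8: x <- (w + (-7 % 2))          {0,1,2,3,4,5,6,7,8,9,10,11,12,13,14,15}
step 9: x <- ((lane - -2) % -3)      {0,1,2,3,4,5,6,7,8,9,10,11,12,13,14,15}

Answer: 10 steps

x: -1,0,-2,-1,0,-2,-1,0,-2,-1,0,-2,-1,0,-2,-1
w: 0,1,2,3,4,5,6,7,8,9,10,11,12,13,14,15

steps = 10; useful = 144; efficiency = 144/160 = 9/10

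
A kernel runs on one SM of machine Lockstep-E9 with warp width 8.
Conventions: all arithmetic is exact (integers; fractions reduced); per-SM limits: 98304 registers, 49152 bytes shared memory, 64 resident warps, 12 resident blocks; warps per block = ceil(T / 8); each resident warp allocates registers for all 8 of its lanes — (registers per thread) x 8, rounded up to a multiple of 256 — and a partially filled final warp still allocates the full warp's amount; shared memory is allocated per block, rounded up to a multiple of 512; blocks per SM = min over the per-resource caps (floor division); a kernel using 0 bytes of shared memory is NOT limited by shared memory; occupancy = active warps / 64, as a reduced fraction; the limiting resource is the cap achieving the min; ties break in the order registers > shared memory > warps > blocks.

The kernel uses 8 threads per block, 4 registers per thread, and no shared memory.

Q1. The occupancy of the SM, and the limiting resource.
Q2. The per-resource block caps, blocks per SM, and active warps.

Answer: occupancy 3/16, limited by blocks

registers: 384 blocks
shared memory: no limit (kernel uses none)
warps: 64 blocks
blocks: 12 blocks

Answer: 12 blocks, 12 active warps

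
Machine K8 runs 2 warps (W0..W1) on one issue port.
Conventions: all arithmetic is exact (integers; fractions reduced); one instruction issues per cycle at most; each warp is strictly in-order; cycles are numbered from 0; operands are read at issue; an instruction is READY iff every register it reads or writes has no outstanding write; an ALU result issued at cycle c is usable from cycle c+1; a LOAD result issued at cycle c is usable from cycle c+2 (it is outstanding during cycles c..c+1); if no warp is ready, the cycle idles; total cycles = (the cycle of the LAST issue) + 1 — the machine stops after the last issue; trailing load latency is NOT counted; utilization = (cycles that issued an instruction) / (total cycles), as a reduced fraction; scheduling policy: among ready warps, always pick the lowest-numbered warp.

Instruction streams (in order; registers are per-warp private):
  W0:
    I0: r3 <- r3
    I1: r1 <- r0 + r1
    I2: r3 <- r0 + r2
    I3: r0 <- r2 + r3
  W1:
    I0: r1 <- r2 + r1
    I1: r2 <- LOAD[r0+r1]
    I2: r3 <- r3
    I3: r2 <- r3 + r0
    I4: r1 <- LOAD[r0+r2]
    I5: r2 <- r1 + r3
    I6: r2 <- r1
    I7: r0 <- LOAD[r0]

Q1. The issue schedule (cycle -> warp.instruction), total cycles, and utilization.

cycle 0: W0.I0
cycle 1: W0.I1
cycle 2: W0.I2
cycle 3: W0.I3
cycle 4: W1.I0
cycle 5: W1.I1
cycle 6: W1.I2
cycle 7: W1.I3
cycle 8: W1.I4
cycle 9: idle
cycle 10: W1.I5
cycle 11: W1.I6
cycle 12: W1.I7

Answer: 13 cycles, utilization 12/13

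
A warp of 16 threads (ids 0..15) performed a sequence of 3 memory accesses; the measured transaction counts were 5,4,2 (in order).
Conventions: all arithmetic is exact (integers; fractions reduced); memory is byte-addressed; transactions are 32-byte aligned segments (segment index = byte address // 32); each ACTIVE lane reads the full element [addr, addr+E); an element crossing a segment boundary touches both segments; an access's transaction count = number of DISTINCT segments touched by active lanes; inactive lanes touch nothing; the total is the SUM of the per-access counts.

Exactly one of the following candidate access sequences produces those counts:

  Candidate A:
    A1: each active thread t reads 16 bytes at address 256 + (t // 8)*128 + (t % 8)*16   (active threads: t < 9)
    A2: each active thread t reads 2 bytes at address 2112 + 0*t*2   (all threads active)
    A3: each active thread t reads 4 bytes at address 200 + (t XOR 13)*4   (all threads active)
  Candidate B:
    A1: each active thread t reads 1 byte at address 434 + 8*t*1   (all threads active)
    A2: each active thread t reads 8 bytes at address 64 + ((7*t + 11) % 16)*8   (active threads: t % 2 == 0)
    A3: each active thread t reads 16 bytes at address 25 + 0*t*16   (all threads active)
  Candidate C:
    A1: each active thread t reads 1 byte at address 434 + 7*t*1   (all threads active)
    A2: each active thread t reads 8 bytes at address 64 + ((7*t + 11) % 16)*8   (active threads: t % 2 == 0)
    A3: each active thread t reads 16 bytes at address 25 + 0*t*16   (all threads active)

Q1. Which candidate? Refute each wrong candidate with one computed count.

A: A2 gives 1 transaction, not 4
C: A1 gives 4 transactions, not 5
B: all counts match (5,4,2)

Answer: B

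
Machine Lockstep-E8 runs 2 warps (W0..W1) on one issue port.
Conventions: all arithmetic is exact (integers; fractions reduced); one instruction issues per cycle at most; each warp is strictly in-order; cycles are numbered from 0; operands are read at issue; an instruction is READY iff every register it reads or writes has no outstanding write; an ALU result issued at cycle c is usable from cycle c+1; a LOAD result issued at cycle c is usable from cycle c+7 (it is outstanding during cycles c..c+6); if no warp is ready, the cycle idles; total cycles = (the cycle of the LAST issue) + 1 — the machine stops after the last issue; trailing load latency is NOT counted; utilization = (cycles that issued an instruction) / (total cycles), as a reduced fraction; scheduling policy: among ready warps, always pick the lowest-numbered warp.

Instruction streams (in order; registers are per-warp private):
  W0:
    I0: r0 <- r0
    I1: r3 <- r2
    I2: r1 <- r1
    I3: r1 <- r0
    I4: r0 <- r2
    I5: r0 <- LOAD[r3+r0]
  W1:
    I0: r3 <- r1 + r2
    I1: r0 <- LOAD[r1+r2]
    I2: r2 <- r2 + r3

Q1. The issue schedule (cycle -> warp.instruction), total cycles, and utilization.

cycle 0: W0.I0
cycle 1: W0.I1
cycle 2: W0.I2
cycle 3: W0.I3
cycle 4: W0.I4
cycle 5: W0.I5
cycle 6: W1.I0
cycle 7: W1.I1
cycle 8: W1.I2

Answer: 9 cycles, utilization 1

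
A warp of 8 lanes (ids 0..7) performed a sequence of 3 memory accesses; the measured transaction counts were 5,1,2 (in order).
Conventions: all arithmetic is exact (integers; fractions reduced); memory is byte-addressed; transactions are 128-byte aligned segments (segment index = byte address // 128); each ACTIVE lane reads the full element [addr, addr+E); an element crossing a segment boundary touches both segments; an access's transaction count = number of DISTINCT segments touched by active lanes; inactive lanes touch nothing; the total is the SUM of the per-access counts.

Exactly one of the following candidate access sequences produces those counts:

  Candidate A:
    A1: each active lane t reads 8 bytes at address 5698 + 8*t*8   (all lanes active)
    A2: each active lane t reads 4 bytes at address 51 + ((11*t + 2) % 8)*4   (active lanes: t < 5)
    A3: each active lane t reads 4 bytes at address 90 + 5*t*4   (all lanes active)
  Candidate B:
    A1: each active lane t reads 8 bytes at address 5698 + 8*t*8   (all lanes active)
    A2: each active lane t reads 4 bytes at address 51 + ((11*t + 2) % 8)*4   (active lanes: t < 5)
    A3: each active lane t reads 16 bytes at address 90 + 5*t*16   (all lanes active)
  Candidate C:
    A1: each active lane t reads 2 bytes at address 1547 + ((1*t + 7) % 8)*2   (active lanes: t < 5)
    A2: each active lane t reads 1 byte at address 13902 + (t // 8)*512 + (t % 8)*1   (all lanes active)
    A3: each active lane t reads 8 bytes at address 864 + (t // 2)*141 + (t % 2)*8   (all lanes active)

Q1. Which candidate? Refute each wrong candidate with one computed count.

B: A3 gives 6 transactions, not 2
C: A1 gives 1 transaction, not 5
A: all counts match (5,1,2)

Answer: A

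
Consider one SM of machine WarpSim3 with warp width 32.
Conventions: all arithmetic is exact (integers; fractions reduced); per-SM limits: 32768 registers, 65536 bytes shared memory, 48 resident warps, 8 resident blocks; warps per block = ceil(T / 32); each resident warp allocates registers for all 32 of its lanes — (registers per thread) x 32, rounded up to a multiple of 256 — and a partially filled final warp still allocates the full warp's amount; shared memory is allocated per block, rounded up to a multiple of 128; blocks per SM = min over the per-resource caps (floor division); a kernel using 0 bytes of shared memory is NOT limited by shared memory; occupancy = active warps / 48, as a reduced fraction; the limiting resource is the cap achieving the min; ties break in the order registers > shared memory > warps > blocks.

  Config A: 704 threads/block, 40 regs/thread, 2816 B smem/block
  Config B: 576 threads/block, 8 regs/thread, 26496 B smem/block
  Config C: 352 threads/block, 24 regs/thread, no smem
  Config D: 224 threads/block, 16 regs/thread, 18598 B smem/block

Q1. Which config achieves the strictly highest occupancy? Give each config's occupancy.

occupancies: A 11/24, B 3/4, C 11/16, D 7/16

Answer: B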